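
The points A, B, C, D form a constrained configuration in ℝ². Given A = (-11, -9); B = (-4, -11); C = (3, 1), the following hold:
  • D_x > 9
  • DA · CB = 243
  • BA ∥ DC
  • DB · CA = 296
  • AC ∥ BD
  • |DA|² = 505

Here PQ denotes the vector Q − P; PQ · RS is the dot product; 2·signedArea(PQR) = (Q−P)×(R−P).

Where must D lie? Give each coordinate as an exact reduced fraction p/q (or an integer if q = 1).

D = (10, -1)

1. D_x = 10  [BA ∥ DC ∩ AC ∥ BD]
2. D_y = -1  [BA ∥ DC ∩ AC ∥ BD]
   → D = (10, -1)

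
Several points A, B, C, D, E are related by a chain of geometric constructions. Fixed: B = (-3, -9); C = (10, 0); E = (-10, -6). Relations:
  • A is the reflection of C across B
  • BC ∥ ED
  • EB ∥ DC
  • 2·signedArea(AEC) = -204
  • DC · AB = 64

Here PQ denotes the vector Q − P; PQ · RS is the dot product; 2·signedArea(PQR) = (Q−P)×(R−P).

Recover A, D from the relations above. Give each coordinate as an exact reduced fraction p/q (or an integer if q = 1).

1. A_x = -16  [A is the reflection of C across B]
2. A_y = -18  [A is the reflection of C across B]
   → A = (-16, -18)
3. D_x = 3  [EB ∥ DC ∩ BC ∥ ED]
4. D_y = 3  [EB ∥ DC ∩ BC ∥ ED]
   → D = (3, 3)

A = (-16, -18)
D = (3, 3)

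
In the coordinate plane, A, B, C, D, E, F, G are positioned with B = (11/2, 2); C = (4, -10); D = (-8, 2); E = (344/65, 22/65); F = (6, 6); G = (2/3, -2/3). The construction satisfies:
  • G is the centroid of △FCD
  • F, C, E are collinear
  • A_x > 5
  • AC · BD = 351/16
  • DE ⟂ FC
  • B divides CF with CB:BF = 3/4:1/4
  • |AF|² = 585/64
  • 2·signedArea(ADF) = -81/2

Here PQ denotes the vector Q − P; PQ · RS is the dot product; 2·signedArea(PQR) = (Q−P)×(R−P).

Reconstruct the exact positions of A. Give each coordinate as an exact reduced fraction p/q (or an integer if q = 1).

A = (45/8, 3)

1. A_x = 45/8  [2·signedArea(ADF) = -81/2 ∩ AC · BD = 351/16]
2. A_y = 3  [2·signedArea(ADF) = -81/2 ∩ AC · BD = 351/16]
   → A = (45/8, 3)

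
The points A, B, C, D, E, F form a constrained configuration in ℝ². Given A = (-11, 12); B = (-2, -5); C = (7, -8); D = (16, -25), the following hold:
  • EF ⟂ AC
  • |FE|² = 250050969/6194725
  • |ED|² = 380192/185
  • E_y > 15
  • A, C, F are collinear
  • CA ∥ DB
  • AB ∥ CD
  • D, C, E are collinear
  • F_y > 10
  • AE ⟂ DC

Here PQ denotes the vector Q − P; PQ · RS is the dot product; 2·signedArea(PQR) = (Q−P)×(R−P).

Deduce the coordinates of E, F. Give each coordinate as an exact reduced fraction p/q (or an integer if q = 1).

E = (-964/185, 2787/185)
F = (-332614/33485, 72426/6697)

1. E_x = -964/185  [D, C, E are collinear ∩ AE ⟂ DC]
2. E_y = 2787/185  [D, C, E are collinear ∩ AE ⟂ DC]
   → E = (-964/185, 2787/185)
3. F_x = -332614/33485  [A, C, F are collinear ∩ EF ⟂ AC]
4. F_y = 72426/6697  [A, C, F are collinear ∩ EF ⟂ AC]
   → F = (-332614/33485, 72426/6697)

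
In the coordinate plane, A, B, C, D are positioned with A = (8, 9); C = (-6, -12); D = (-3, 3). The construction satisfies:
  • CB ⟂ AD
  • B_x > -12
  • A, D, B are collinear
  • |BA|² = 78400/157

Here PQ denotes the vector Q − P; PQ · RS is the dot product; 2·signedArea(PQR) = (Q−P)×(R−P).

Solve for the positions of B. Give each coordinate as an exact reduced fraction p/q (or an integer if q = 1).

1. B_x = -1824/157  [A, D, B are collinear ∩ CB ⟂ AD]
2. B_y = -267/157  [A, D, B are collinear ∩ CB ⟂ AD]
   → B = (-1824/157, -267/157)

B = (-1824/157, -267/157)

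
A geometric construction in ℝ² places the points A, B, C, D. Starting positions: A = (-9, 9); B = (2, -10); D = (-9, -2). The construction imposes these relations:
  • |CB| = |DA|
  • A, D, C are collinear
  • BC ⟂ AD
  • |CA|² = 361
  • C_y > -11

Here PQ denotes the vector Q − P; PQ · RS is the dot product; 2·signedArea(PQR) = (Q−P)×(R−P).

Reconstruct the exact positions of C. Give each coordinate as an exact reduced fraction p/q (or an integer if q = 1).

C = (-9, -10)

1. C_x = -9  [A, D, C are collinear ∩ BC ⟂ AD]
2. C_y = -10  [A, D, C are collinear ∩ BC ⟂ AD]
   → C = (-9, -10)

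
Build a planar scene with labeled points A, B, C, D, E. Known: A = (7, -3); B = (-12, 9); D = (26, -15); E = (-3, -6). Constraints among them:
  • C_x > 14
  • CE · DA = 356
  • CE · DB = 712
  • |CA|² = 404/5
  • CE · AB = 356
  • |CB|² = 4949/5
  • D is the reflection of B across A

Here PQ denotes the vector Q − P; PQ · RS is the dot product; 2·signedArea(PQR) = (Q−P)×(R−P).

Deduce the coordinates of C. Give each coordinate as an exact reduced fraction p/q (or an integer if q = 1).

1. C_x = 73/5  [line 19·x + -12·y + -371 = 0 ∩ |CA|² = 404/5]
2. C_y = -39/5  [line 19·x + -12·y + -371 = 0 ∩ |CA|² = 404/5]
   → C = (73/5, -39/5)

C = (73/5, -39/5)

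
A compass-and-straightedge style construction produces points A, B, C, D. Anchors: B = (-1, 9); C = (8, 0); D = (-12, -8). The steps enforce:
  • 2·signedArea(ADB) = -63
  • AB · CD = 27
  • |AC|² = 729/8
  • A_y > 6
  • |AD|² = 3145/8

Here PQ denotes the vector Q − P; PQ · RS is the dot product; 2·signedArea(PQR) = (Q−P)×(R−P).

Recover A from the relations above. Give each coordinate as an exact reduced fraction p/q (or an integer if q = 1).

1. A_x = 5/4  [2·signedArea(ADB) = -63 ∩ AB · CD = 27]
2. A_y = 27/4  [2·signedArea(ADB) = -63 ∩ AB · CD = 27]
   → A = (5/4, 27/4)

A = (5/4, 27/4)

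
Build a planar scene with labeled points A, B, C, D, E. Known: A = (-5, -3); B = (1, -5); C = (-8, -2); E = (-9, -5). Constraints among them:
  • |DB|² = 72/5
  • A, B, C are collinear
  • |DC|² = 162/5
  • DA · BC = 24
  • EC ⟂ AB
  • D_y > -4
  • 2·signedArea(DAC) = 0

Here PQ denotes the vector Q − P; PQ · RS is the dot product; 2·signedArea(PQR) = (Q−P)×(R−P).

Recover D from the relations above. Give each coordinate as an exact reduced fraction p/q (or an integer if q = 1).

1. D_x = -13/5  [2·signedArea(DAC) = 0 ∩ DA · BC = 24]
2. D_y = -19/5  [2·signedArea(DAC) = 0 ∩ DA · BC = 24]
   → D = (-13/5, -19/5)

D = (-13/5, -19/5)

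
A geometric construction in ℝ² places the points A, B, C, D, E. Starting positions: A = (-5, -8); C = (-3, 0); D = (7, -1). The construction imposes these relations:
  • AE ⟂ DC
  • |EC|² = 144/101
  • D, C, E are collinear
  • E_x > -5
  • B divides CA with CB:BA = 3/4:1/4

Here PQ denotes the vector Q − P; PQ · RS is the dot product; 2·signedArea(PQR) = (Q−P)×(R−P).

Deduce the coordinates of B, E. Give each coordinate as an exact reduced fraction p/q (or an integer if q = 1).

B = (-9/2, -6)
E = (-423/101, 12/101)

1. B_x = -9/2  [B divides CA with CB:BA = 3/4:1/4]
2. B_y = -6  [B divides CA with CB:BA = 3/4:1/4]
   → B = (-9/2, -6)
3. E_x = -423/101  [D, C, E are collinear ∩ AE ⟂ DC]
4. E_y = 12/101  [D, C, E are collinear ∩ AE ⟂ DC]
   → E = (-423/101, 12/101)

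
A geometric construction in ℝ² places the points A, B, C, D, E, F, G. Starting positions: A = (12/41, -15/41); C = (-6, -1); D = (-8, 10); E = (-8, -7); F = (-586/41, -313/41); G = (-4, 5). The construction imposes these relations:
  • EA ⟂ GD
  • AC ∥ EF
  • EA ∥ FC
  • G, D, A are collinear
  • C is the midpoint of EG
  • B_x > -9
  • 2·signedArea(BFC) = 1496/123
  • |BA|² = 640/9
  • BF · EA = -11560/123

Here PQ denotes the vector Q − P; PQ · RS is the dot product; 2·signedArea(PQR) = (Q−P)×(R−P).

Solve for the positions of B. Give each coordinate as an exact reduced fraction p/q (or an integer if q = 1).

1. B_x = -332/41  [BF · EA = -11560/123 ∩ 2·signedArea(BFC) = 1496/123]
2. B_y = -149/123  [BF · EA = -11560/123 ∩ 2·signedArea(BFC) = 1496/123]
   → B = (-332/41, -149/123)

B = (-332/41, -149/123)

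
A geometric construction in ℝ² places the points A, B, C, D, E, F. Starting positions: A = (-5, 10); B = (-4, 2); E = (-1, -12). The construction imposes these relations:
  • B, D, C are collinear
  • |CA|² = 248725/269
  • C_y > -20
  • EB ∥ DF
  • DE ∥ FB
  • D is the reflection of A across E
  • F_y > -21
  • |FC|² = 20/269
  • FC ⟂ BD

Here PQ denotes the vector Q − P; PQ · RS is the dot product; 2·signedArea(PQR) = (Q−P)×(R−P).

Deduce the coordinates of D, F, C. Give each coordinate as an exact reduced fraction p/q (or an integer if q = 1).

C = (72/269, -5366/269)
D = (3, -34)
F = (0, -20)

1. D_x = 3  [D is the reflection of A across E]
2. D_y = -34  [D is the reflection of A across E]
   → D = (3, -34)
3. F_x = 0  [DE ∥ FB ∩ EB ∥ DF]
4. F_y = -20  [DE ∥ FB ∩ EB ∥ DF]
   → F = (0, -20)
5. C_x = 72/269  [B, D, C are collinear ∩ FC ⟂ BD]
6. C_y = -5366/269  [B, D, C are collinear ∩ FC ⟂ BD]
   → C = (72/269, -5366/269)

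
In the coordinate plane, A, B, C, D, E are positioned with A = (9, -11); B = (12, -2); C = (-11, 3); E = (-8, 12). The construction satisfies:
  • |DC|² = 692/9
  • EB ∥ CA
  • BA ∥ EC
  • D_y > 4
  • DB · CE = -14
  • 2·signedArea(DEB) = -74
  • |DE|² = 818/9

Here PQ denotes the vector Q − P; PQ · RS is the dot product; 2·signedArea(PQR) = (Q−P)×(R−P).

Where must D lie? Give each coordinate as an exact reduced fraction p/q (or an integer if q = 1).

1. D_x = -7/3  [DB · CE = -14 ∩ 2·signedArea(DEB) = -74]
2. D_y = 13/3  [DB · CE = -14 ∩ 2·signedArea(DEB) = -74]
   → D = (-7/3, 13/3)

D = (-7/3, 13/3)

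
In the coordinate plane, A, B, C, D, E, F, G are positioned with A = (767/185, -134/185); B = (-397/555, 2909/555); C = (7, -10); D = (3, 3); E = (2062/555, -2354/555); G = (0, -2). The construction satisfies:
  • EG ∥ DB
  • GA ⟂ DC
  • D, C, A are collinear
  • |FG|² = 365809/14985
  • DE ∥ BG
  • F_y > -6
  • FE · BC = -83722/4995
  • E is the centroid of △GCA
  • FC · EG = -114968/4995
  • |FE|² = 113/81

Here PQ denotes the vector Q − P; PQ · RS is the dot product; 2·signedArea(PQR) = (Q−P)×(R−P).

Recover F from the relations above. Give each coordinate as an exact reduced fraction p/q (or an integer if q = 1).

F = (5947/1665, -9014/1665)

1. F_x = 5947/1665  [FC · EG = -114968/4995 ∩ FE · BC = -83722/4995]
2. F_y = -9014/1665  [FC · EG = -114968/4995 ∩ FE · BC = -83722/4995]
   → F = (5947/1665, -9014/1665)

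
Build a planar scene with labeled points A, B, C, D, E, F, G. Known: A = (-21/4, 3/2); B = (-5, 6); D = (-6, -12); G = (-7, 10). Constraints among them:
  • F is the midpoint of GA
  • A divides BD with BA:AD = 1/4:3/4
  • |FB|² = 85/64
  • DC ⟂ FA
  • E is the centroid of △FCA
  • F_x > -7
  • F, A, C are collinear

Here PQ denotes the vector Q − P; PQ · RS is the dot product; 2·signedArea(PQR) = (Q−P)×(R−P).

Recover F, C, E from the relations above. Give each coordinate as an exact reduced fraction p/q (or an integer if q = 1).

C = (-630/241, -2724/241)
E = (-26971/5784, -3907/2892)
F = (-49/8, 23/4)

1. F_x = -49/8  [F is the midpoint of GA]
2. F_y = 23/4  [F is the midpoint of GA]
   → F = (-49/8, 23/4)
3. C_x = -630/241  [F, A, C are collinear ∩ DC ⟂ FA]
4. C_y = -2724/241  [F, A, C are collinear ∩ DC ⟂ FA]
   → C = (-630/241, -2724/241)
5. E_x = -26971/5784  [E is the centroid of △FCA]
6. E_y = -3907/2892  [E is the centroid of △FCA]
   → E = (-26971/5784, -3907/2892)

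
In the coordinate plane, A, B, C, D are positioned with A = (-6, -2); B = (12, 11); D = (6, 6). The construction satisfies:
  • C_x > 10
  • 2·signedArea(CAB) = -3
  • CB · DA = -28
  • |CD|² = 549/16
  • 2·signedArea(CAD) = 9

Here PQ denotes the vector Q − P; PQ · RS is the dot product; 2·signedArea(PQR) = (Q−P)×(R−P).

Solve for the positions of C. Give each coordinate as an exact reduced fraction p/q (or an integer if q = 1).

C = (21/2, 39/4)

1. C_x = 21/2  [2·signedArea(CAD) = 9 ∩ CB · DA = -28]
2. C_y = 39/4  [2·signedArea(CAD) = 9 ∩ CB · DA = -28]
   → C = (21/2, 39/4)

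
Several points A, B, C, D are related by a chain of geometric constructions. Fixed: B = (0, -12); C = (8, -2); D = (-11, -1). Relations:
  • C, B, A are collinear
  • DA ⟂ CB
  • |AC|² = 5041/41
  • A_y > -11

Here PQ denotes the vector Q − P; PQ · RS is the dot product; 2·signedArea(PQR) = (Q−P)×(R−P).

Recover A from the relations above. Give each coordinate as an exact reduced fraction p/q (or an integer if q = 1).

A = (44/41, -437/41)

1. A_x = 44/41  [C, B, A are collinear ∩ DA ⟂ CB]
2. A_y = -437/41  [C, B, A are collinear ∩ DA ⟂ CB]
   → A = (44/41, -437/41)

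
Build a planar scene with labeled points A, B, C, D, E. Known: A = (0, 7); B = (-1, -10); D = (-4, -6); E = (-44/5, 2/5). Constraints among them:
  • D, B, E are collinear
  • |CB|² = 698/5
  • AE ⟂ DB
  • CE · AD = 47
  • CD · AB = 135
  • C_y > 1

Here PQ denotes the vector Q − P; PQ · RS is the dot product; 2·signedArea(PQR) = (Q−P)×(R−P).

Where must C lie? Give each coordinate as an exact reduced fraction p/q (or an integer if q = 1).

C = (-8/5, 9/5)

1. C_x = -8/5  [CE · AD = 47 ∩ CD · AB = 135]
2. C_y = 9/5  [CE · AD = 47 ∩ CD · AB = 135]
   → C = (-8/5, 9/5)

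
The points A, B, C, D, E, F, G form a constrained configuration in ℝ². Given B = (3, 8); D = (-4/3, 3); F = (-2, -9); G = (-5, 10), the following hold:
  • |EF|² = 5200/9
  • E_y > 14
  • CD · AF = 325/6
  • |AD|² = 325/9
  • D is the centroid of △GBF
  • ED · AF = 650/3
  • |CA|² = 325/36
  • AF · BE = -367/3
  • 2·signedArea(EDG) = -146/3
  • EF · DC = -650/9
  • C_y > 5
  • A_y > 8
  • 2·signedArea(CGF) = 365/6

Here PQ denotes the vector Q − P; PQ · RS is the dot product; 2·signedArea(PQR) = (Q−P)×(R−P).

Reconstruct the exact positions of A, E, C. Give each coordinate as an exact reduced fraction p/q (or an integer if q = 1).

A = (-1, 9)
C = (-7/6, 6)
E = (-2/3, 15)

1. E_x = -2/3  [line -7·x + -11/3·y + 151/3 = 0 ∩ |EF|² = 5200/9]
2. E_y = 15  [line -7·x + -11/3·y + 151/3 = 0 ∩ |EF|² = 5200/9]
   → E = (-2/3, 15)
3. C_x = -7/6  [EF · DC = -650/9 ∩ 2·signedArea(CGF) = 365/6]
4. C_y = 6  [EF · DC = -650/9 ∩ 2·signedArea(CGF) = 365/6]
   → C = (-7/6, 6)
5. A_x = -1  [AF · BE = -367/3 ∩ CD · AF = 325/6]
6. A_y = 9  [AF · BE = -367/3 ∩ CD · AF = 325/6]
   → A = (-1, 9)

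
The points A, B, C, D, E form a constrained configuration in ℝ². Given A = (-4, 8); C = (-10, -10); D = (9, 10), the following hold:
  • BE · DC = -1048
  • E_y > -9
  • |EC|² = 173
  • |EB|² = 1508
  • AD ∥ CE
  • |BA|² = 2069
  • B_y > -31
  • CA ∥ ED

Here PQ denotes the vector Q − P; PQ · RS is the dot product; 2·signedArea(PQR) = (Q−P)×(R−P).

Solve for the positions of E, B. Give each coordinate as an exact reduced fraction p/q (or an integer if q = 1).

B = (-29, -30)
E = (3, -8)

1. E_x = 3  [CA ∥ ED ∩ AD ∥ CE]
2. E_y = -8  [CA ∥ ED ∩ AD ∥ CE]
   → E = (3, -8)
3. B_x = -29  [line 19·x + 20·y + 1151 = 0 ∩ |EB|² = 1508]
4. B_y = -30  [line 19·x + 20·y + 1151 = 0 ∩ |EB|² = 1508]
   → B = (-29, -30)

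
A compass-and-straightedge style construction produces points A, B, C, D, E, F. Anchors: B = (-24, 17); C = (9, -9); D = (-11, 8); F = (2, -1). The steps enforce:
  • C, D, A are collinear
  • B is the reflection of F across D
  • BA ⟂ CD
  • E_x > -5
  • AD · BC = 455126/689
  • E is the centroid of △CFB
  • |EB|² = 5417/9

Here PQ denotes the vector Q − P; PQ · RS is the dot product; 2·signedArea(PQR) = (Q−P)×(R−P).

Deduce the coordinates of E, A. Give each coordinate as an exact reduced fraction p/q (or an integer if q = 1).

A = (-15839/689, 12533/689)
E = (-13/3, 7/3)

1. E_x = -13/3  [E is the centroid of △CFB]
2. E_y = 7/3  [E is the centroid of △CFB]
   → E = (-13/3, 7/3)
3. A_x = -15839/689  [C, D, A are collinear ∩ BA ⟂ CD]
4. A_y = 12533/689  [C, D, A are collinear ∩ BA ⟂ CD]
   → A = (-15839/689, 12533/689)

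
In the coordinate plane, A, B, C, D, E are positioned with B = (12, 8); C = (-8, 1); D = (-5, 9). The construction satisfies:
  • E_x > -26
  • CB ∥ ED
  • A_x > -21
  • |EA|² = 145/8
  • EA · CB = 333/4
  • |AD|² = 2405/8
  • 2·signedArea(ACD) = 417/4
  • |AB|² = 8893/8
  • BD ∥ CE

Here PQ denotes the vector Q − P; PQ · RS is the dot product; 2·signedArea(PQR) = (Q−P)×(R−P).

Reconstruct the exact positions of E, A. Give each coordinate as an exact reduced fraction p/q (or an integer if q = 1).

A = (-83/4, 7/4)
E = (-25, 2)

1. E_x = -25  [CB ∥ ED ∩ BD ∥ CE]
2. E_y = 2  [CB ∥ ED ∩ BD ∥ CE]
   → E = (-25, 2)
3. A_x = -83/4  [2·signedArea(ACD) = 417/4 ∩ EA · CB = 333/4]
4. A_y = 7/4  [2·signedArea(ACD) = 417/4 ∩ EA · CB = 333/4]
   → A = (-83/4, 7/4)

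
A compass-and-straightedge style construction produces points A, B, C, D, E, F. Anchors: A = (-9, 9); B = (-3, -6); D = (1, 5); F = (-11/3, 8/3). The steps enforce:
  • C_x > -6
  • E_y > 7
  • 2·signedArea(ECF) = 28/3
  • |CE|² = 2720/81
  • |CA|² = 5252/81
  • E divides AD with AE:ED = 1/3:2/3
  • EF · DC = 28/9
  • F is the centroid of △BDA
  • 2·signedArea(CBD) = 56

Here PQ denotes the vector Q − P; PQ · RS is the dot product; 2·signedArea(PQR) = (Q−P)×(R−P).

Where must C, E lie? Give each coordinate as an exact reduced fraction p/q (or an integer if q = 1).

C = (-47/9, 17/9)
E = (-17/3, 23/3)

1. E_x = -17/3  [E divides AD with AE:ED = 1/3:2/3]
2. E_y = 23/3  [E divides AD with AE:ED = 1/3:2/3]
   → E = (-17/3, 23/3)
3. C_x = -47/9  [2·signedArea(CBD) = 56 ∩ EF · DC = 28/9]
4. C_y = 17/9  [2·signedArea(CBD) = 56 ∩ EF · DC = 28/9]
   → C = (-47/9, 17/9)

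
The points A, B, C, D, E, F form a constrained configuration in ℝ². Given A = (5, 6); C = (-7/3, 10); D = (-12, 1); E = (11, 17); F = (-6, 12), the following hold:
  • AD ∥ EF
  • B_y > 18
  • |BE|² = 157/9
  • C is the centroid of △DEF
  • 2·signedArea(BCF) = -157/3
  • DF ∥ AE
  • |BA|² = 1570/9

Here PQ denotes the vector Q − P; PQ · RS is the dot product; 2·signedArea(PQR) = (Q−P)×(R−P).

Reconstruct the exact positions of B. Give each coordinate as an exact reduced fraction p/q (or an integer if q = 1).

1. B_x = 22/3  [line -2·x + -11/3·y + 253/3 = 0 ∩ |BE|² = 157/9]
2. B_y = 19  [line -2·x + -11/3·y + 253/3 = 0 ∩ |BE|² = 157/9]
   → B = (22/3, 19)

B = (22/3, 19)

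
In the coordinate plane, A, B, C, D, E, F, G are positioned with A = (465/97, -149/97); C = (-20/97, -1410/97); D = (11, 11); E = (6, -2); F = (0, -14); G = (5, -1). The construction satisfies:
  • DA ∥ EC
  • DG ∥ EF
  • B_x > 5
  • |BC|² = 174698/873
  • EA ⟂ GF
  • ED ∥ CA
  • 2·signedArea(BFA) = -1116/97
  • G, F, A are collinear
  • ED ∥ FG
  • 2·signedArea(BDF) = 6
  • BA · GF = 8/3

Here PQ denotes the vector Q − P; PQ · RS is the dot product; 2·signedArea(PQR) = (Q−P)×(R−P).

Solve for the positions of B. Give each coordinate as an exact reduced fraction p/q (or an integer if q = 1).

B = (17/3, -5/3)

1. B_x = 17/3  [2·signedArea(BFA) = -1116/97 ∩ BA · GF = 8/3]
2. B_y = -5/3  [2·signedArea(BFA) = -1116/97 ∩ BA · GF = 8/3]
   → B = (17/3, -5/3)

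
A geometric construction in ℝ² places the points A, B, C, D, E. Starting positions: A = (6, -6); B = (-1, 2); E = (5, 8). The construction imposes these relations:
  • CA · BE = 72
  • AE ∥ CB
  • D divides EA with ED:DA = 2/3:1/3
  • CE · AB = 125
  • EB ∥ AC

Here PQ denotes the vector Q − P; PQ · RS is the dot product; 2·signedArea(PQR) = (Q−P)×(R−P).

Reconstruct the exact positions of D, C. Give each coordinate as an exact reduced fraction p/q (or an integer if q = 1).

C = (0, -12)
D = (17/3, -4/3)

1. D_x = 17/3  [D divides EA with ED:DA = 2/3:1/3]
2. D_y = -4/3  [D divides EA with ED:DA = 2/3:1/3]
   → D = (17/3, -4/3)
3. C_x = 0  [AE ∥ CB ∩ EB ∥ AC]
4. C_y = -12  [AE ∥ CB ∩ EB ∥ AC]
   → C = (0, -12)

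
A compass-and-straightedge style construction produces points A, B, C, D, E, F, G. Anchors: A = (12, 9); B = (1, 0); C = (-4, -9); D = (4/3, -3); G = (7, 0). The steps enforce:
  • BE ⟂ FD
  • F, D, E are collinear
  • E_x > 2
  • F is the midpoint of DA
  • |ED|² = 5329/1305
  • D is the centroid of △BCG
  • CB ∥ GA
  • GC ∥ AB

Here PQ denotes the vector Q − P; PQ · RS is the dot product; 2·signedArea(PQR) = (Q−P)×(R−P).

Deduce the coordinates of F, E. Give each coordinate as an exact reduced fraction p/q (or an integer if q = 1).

1. F_x = 20/3  [F is the midpoint of DA]
2. F_y = 3  [F is the midpoint of DA]
   → F = (20/3, 3)
3. E_x = 388/145  [F, D, E are collinear ∩ BE ⟂ FD]
4. E_y = -216/145  [F, D, E are collinear ∩ BE ⟂ FD]
   → E = (388/145, -216/145)

E = (388/145, -216/145)
F = (20/3, 3)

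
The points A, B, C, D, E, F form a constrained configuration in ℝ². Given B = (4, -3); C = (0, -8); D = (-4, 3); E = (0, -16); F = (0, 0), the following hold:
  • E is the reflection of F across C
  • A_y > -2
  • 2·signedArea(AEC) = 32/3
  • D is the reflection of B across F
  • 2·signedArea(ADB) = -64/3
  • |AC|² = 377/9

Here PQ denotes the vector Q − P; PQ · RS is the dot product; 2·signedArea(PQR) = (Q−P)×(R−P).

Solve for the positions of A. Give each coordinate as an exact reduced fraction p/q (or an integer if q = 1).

A = (-4/3, -5/3)

1. A_x = -4/3  [2·signedArea(AEC) = 32/3 ∩ 2·signedArea(ADB) = -64/3]
2. A_y = -5/3  [2·signedArea(AEC) = 32/3 ∩ 2·signedArea(ADB) = -64/3]
   → A = (-4/3, -5/3)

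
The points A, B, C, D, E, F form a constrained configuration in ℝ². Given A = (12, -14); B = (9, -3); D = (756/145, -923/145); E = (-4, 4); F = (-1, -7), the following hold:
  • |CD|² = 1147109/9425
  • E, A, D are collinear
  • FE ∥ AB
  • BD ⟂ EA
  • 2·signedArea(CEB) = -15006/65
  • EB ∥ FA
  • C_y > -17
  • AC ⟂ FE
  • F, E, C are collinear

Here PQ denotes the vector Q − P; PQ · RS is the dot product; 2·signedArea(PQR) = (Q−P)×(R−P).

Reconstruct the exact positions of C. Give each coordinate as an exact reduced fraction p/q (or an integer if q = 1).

1. C_x = 109/65  [F, E, C are collinear ∩ AC ⟂ FE]
2. C_y = -1093/65  [F, E, C are collinear ∩ AC ⟂ FE]
   → C = (109/65, -1093/65)

C = (109/65, -1093/65)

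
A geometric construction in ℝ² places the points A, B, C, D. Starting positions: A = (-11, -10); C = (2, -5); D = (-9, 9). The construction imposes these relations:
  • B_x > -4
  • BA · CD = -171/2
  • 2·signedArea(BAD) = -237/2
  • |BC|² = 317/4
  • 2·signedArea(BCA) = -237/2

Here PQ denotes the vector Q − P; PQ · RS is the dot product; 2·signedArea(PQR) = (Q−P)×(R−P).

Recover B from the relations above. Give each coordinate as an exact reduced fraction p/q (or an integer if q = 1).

B = (-7/2, 2)

1. B_x = -7/2  [2·signedArea(BAD) = -237/2 ∩ BA · CD = -171/2]
2. B_y = 2  [2·signedArea(BAD) = -237/2 ∩ BA · CD = -171/2]
   → B = (-7/2, 2)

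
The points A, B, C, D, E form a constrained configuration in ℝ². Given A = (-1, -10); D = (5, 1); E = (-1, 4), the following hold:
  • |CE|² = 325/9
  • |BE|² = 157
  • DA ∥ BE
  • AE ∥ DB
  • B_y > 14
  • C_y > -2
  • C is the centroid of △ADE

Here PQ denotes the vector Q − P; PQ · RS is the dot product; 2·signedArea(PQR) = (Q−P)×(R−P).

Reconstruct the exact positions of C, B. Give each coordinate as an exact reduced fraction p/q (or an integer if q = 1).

B = (5, 15)
C = (1, -5/3)

1. C_x = 1  [C is the centroid of △ADE]
2. C_y = -5/3  [C is the centroid of △ADE]
   → C = (1, -5/3)
3. B_x = 5  [DA ∥ BE ∩ AE ∥ DB]
4. B_y = 15  [DA ∥ BE ∩ AE ∥ DB]
   → B = (5, 15)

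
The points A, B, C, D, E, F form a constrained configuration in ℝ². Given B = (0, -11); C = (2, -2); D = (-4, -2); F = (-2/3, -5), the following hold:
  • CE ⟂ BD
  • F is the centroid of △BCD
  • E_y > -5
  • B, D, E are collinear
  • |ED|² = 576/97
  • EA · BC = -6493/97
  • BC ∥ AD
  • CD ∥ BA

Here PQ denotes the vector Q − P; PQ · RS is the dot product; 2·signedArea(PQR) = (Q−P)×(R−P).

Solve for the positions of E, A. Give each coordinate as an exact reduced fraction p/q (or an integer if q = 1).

1. E_x = -292/97  [B, D, E are collinear ∩ CE ⟂ BD]
2. E_y = -410/97  [B, D, E are collinear ∩ CE ⟂ BD]
   → E = (-292/97, -410/97)
3. A_x = -6  [BC ∥ AD ∩ CD ∥ BA]
4. A_y = -11  [BC ∥ AD ∩ CD ∥ BA]
   → A = (-6, -11)

A = (-6, -11)
E = (-292/97, -410/97)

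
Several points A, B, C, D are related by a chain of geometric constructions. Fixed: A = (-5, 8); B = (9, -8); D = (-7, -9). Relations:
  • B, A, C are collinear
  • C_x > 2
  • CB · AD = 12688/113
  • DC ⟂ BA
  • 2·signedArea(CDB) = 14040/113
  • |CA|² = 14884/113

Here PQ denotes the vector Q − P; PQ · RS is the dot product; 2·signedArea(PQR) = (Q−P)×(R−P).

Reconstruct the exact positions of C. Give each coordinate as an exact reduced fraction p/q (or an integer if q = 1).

C = (289/113, -72/113)

1. C_x = 289/113  [B, A, C are collinear ∩ DC ⟂ BA]
2. C_y = -72/113  [B, A, C are collinear ∩ DC ⟂ BA]
   → C = (289/113, -72/113)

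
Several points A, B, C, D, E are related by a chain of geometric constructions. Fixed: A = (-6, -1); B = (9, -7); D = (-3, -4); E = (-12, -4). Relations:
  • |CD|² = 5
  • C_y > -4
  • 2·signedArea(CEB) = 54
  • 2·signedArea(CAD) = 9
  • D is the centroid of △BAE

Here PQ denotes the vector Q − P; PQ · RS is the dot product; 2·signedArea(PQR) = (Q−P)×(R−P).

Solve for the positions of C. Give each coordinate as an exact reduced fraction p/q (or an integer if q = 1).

1. C_x = -1  [2·signedArea(CAD) = 9 ∩ 2·signedArea(CEB) = 54]
2. C_y = -3  [2·signedArea(CAD) = 9 ∩ 2·signedArea(CEB) = 54]
   → C = (-1, -3)

C = (-1, -3)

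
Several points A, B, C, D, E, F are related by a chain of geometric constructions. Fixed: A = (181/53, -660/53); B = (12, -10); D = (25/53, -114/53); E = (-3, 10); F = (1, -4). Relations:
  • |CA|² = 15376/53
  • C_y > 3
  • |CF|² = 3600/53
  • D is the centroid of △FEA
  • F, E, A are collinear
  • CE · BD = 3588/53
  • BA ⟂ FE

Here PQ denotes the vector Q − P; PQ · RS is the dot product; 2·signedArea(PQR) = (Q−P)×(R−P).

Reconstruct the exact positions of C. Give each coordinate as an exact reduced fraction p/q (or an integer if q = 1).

C = (-67/53, 208/53)

1. C_x = -67/53  [line 611/53·x + -416/53·y + 2405/53 = 0 ∩ |CA|² = 15376/53]
2. C_y = 208/53  [line 611/53·x + -416/53·y + 2405/53 = 0 ∩ |CA|² = 15376/53]
   → C = (-67/53, 208/53)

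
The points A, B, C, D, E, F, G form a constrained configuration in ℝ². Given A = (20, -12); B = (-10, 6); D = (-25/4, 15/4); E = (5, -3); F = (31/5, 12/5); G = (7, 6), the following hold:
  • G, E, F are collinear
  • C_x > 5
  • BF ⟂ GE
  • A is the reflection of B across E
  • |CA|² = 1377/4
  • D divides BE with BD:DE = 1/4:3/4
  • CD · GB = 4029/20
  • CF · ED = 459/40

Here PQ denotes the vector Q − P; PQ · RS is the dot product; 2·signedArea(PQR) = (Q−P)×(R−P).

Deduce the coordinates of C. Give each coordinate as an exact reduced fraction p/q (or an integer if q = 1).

C = (28/5, -3/10)

1. C_x = 28/5  [CF · ED = 459/40 ∩ CD · GB = 4029/20]
2. C_y = -3/10  [CF · ED = 459/40 ∩ CD · GB = 4029/20]
   → C = (28/5, -3/10)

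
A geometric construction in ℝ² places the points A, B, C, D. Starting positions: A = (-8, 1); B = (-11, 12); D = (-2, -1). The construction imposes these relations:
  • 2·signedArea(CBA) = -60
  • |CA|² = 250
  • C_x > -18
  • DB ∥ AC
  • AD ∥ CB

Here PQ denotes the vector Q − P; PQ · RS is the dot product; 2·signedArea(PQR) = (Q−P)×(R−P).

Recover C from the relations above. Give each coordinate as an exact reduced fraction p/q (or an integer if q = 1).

1. C_x = -17  [AD ∥ CB ∩ DB ∥ AC]
2. C_y = 14  [AD ∥ CB ∩ DB ∥ AC]
   → C = (-17, 14)

C = (-17, 14)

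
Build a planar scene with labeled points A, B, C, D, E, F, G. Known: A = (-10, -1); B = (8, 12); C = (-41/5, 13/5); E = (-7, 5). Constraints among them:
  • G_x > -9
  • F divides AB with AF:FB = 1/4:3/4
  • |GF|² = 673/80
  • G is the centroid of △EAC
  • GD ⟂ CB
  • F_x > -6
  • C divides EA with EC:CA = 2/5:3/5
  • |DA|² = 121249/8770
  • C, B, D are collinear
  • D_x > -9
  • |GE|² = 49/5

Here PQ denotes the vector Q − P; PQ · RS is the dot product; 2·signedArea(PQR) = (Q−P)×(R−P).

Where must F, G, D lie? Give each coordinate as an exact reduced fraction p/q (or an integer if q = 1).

D = (-74749/8770, 21157/8770)
F = (-11/2, 9/4)
G = (-42/5, 11/5)

1. F_x = -11/2  [F divides AB with AF:FB = 1/4:3/4]
2. F_y = 9/4  [F divides AB with AF:FB = 1/4:3/4]
   → F = (-11/2, 9/4)
3. G_x = -42/5  [G is the centroid of △EAC]
4. G_y = 11/5  [G is the centroid of △EAC]
   → G = (-42/5, 11/5)
5. D_x = -74749/8770  [C, B, D are collinear ∩ GD ⟂ CB]
6. D_y = 21157/8770  [C, B, D are collinear ∩ GD ⟂ CB]
   → D = (-74749/8770, 21157/8770)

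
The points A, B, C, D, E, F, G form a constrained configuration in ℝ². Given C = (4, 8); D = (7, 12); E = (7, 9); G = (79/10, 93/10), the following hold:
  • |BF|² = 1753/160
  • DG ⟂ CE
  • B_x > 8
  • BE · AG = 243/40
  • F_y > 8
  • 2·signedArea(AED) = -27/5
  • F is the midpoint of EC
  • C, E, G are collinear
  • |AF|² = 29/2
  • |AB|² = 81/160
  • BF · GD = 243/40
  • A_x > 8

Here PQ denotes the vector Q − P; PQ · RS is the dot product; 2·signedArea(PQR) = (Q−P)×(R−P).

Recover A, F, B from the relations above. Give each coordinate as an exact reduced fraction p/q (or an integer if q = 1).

A = (44/5, 33/5)
B = (343/40, 291/40)
F = (11/2, 17/2)

1. A_x = 44/5  [2·signedArea(AED) = -27/5]
2. F_x = 11/2  [F is the midpoint of EC]
3. F_y = 17/2  [F is the midpoint of EC]
   → F = (11/2, 17/2)
4. B_x = 343/40  [line 9/10·x + -27/10·y + 477/40 = 0 ∩ |BF|² = 1753/160]
5. B_y = 291/40  [line 9/10·x + -27/10·y + 477/40 = 0 ∩ |BF|² = 1753/160]
   → B = (343/40, 291/40)
6. A_x = 44/5  [2·signedArea(AED) = -27/5 ∩ BE · AG = 243/40]
7. A_y = 33/5  [2·signedArea(AED) = -27/5 ∩ BE · AG = 243/40]
   → A = (44/5, 33/5)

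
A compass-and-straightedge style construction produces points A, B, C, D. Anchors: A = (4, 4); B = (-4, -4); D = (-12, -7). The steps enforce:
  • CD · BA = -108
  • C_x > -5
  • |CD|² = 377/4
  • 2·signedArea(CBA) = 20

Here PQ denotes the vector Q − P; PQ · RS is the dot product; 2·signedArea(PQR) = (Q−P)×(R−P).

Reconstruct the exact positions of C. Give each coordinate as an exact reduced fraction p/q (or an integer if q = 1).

C = (-4, -3/2)

1. C_x = -4  [CD · BA = -108 ∩ 2·signedArea(CBA) = 20]
2. C_y = -3/2  [CD · BA = -108 ∩ 2·signedArea(CBA) = 20]
   → C = (-4, -3/2)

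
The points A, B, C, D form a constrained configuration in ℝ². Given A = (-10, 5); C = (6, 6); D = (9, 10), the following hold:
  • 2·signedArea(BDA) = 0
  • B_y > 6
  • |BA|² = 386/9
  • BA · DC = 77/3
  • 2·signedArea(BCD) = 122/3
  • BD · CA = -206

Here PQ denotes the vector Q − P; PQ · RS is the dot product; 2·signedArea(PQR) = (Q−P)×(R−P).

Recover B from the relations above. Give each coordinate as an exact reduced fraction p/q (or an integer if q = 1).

B = (-11/3, 20/3)

1. B_x = -11/3  [2·signedArea(BDA) = 0 ∩ BD · CA = -206]
2. B_y = 20/3  [2·signedArea(BDA) = 0 ∩ BD · CA = -206]
   → B = (-11/3, 20/3)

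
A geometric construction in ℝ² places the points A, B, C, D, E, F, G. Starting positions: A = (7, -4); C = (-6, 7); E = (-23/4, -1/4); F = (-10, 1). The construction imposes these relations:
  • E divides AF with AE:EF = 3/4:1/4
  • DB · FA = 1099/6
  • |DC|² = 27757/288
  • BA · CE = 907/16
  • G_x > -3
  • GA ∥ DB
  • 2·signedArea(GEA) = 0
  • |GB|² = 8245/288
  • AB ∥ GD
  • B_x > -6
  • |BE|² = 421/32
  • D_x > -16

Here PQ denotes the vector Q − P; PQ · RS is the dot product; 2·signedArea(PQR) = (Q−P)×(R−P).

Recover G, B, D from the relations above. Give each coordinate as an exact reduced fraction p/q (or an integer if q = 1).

B = (-47/8, 27/8)
D = (-379/24, 151/24)
G = (-35/12, -13/12)

1. B_x = -47/8  [line -1/4·x + 29/4·y + -415/16 = 0 ∩ |BE|² = 421/32]
2. B_y = 27/8  [line -1/4·x + 29/4·y + -415/16 = 0 ∩ |BE|² = 421/32]
   → B = (-47/8, 27/8)
3. G_x = -35/12  [line 15/4·x + 51/4·y + 99/4 = 0 ∩ |GB|² = 8245/288]
4. G_y = -13/12  [line 15/4·x + 51/4·y + 99/4 = 0 ∩ |GB|² = 8245/288]
   → G = (-35/12, -13/12)
5. D_x = -379/24  [GA ∥ DB ∩ AB ∥ GD]
6. D_y = 151/24  [GA ∥ DB ∩ AB ∥ GD]
   → D = (-379/24, 151/24)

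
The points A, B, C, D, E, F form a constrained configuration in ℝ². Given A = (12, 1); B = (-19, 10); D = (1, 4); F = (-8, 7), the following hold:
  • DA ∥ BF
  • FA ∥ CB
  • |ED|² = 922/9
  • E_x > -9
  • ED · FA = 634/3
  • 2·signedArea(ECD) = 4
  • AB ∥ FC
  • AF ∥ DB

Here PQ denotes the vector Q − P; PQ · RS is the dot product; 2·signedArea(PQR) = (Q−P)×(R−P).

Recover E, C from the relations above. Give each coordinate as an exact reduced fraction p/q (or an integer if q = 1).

1. C_x = -39  [FA ∥ CB ∩ AB ∥ FC]
2. C_y = 16  [FA ∥ CB ∩ AB ∥ FC]
   → C = (-39, 16)
3. E_x = -26/3  [ED · FA = 634/3 ∩ 2·signedArea(ECD) = 4]
4. E_y = 7  [ED · FA = 634/3 ∩ 2·signedArea(ECD) = 4]
   → E = (-26/3, 7)

C = (-39, 16)
E = (-26/3, 7)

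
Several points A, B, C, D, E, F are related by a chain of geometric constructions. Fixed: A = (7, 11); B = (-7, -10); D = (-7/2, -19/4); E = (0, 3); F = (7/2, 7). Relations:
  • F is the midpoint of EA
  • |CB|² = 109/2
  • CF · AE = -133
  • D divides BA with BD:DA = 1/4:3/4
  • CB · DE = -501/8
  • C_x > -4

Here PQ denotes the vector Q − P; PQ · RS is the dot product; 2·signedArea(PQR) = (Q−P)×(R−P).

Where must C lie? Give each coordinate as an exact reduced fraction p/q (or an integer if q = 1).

C = (-7/2, -7/2)

1. C_x = -7/2  [CB · DE = -501/8 ∩ CF · AE = -133]
2. C_y = -7/2  [CB · DE = -501/8 ∩ CF · AE = -133]
   → C = (-7/2, -7/2)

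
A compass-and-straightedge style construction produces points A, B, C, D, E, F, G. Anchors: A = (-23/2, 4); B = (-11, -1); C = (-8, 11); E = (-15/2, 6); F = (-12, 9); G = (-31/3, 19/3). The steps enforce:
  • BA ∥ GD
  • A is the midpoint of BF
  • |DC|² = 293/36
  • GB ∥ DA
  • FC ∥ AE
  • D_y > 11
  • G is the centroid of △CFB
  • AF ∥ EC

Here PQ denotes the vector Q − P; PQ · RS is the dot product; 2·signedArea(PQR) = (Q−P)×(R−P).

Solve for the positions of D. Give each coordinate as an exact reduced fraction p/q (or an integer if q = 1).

1. D_x = -65/6  [GB ∥ DA ∩ BA ∥ GD]
2. D_y = 34/3  [GB ∥ DA ∩ BA ∥ GD]
   → D = (-65/6, 34/3)

D = (-65/6, 34/3)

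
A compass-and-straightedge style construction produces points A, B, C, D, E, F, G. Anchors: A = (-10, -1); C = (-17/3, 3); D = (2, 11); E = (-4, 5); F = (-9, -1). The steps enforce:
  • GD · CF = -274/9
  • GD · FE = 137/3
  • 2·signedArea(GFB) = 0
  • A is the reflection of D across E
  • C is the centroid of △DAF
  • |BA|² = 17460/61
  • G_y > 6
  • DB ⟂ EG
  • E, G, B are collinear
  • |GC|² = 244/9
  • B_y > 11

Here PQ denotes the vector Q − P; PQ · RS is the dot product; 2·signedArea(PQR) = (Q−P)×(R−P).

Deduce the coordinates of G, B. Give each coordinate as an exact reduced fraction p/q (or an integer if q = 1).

1. G_x = -7/3  [line 10/3·x + 4·y + -182/9 = 0 ∩ |GC|² = 244/9]
2. G_y = 7  [line 10/3·x + 4·y + -182/9 = 0 ∩ |GC|² = 244/9]
   → G = (-7/3, 7)
3. B_x = 86/61  [2·signedArea(GFB) = 0 ∩ DB ⟂ EG]
4. B_y = 701/61  [2·signedArea(GFB) = 0 ∩ DB ⟂ EG]
   → B = (86/61, 701/61)

B = (86/61, 701/61)
G = (-7/3, 7)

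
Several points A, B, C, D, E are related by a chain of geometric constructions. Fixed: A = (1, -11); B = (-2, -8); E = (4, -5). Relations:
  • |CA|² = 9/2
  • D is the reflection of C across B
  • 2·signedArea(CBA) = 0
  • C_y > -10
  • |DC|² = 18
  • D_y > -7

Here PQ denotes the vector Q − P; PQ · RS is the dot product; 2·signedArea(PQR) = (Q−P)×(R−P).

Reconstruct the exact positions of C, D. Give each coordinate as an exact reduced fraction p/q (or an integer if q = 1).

C = (-1/2, -19/2)
D = (-7/2, -13/2)

1. C_x = -1/2  [line 3·x + 3·y + 30 = 0 ∩ |CA|² = 9/2]
2. C_y = -19/2  [line 3·x + 3·y + 30 = 0 ∩ |CA|² = 9/2]
   → C = (-1/2, -19/2)
3. D_x = -7/2  [D is the reflection of C across B]
4. D_y = -13/2  [D is the reflection of C across B]
   → D = (-7/2, -13/2)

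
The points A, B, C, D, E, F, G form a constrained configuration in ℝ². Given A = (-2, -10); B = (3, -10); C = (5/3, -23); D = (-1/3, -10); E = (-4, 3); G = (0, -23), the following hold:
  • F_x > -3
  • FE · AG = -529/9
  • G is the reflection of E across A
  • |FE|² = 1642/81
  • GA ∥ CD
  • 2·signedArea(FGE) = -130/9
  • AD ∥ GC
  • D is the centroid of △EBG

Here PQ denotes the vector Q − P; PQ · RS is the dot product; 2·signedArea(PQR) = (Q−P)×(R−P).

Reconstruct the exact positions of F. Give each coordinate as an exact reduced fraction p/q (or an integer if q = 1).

1. F_x = -25/9  [2·signedArea(FGE) = -130/9 ∩ FE · AG = -529/9]
2. F_y = -4/3  [2·signedArea(FGE) = -130/9 ∩ FE · AG = -529/9]
   → F = (-25/9, -4/3)

F = (-25/9, -4/3)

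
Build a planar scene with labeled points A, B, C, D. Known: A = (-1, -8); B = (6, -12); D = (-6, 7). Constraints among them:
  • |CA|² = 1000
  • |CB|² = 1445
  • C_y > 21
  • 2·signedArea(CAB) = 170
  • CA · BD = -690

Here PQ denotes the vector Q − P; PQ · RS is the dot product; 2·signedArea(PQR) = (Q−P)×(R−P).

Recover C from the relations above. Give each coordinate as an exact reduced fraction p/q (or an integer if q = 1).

1. C_x = -11  [2·signedArea(CAB) = 170 ∩ CA · BD = -690]
2. C_y = 22  [2·signedArea(CAB) = 170 ∩ CA · BD = -690]
   → C = (-11, 22)

C = (-11, 22)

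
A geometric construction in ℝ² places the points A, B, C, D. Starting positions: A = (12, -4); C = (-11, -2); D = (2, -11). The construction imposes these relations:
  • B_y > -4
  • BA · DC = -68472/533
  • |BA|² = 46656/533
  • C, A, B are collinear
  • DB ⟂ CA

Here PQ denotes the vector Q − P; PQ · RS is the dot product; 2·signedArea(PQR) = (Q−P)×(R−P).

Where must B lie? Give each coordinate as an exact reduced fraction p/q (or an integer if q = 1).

B = (1428/533, -1700/533)

1. B_x = 1428/533  [C, A, B are collinear ∩ DB ⟂ CA]
2. B_y = -1700/533  [C, A, B are collinear ∩ DB ⟂ CA]
   → B = (1428/533, -1700/533)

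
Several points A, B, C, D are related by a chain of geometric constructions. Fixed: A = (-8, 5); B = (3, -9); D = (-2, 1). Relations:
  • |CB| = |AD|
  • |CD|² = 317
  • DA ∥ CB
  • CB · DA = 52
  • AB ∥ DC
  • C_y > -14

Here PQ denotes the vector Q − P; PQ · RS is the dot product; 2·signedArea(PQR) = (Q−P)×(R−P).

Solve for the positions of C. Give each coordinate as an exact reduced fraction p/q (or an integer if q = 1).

C = (9, -13)

1. C_x = 9  [DA ∥ CB ∩ AB ∥ DC]
2. C_y = -13  [DA ∥ CB ∩ AB ∥ DC]
   → C = (9, -13)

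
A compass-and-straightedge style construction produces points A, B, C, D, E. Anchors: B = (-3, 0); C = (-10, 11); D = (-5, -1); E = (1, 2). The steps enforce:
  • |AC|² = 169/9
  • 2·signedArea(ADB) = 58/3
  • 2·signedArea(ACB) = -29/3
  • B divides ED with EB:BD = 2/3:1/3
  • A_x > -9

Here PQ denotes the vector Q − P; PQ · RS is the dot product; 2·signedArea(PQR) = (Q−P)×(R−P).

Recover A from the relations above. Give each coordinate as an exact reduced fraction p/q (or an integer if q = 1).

1. A_x = -25/3  [2·signedArea(ADB) = 58/3 ∩ 2·signedArea(ACB) = -29/3]
2. A_y = 7  [2·signedArea(ADB) = 58/3 ∩ 2·signedArea(ACB) = -29/3]
   → A = (-25/3, 7)

A = (-25/3, 7)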